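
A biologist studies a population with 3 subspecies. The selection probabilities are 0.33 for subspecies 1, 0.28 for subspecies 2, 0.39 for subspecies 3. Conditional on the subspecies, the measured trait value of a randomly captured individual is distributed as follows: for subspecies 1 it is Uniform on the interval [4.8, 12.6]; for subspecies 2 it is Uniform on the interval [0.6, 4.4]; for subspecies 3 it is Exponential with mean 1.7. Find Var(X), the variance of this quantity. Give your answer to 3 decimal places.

Per component, 1: μ=8.7, E[X²]=80.76; 2: μ=2.5, E[X²]=7.45333; 3: μ=1.7, E[X²]=5.78.
E[X] = 0.33·8.7 + 0.28·2.5 + 0.39·1.7 = 4.234.
E[X²] = 0.33·80.76 + 0.28·7.45333 + 0.39·5.78 = 30.9919.
Var(X) = E[X²] − (E[X])² = 30.9919 − 17.9268 = 13.0652.

13.065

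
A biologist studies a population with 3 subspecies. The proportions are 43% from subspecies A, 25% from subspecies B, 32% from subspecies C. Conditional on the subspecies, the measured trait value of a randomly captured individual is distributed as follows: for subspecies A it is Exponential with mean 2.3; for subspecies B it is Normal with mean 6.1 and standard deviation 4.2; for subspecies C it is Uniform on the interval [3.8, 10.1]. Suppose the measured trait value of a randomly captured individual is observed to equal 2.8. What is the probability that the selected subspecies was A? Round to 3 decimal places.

Likelihoods f(2.8 | ·): A: 0.128696; B: 0.0697599; C: 0.
Posterior ∝ prior × likelihood. Numerator for A: 0.43·0.128696 = 0.0553394.
Normalizing constant: 0.43·0.128696 + 0.25·0.0697599 + 0.32·0 = 0.0727793.
P(A | observation) = 0.0553394 / 0.0727793 = 0.760372.

0.760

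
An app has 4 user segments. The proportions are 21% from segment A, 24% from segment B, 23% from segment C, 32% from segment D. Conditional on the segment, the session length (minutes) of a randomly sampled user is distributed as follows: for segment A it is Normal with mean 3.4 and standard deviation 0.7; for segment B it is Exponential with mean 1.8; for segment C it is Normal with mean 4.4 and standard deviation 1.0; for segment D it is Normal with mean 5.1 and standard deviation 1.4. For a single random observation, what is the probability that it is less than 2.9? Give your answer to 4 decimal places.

0.2759

Conditional on each segment, P(X < 2.9): A: 0.237525; B: 0.800334; C: 0.0668072; D: 0.0580416.
By total probability, P(X < 2.9) = 0.21·0.237525 + 0.24·0.800334 + 0.23·0.0668072 + 0.32·0.0580416 = 0.2759.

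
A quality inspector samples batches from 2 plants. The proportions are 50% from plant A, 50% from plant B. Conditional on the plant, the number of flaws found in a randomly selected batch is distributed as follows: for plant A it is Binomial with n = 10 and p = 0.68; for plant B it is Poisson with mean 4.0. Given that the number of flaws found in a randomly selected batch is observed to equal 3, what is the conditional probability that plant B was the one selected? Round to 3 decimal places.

0.938

Likelihoods P(X=3 | ·): A: 0.0129646; B: 0.195367.
Posterior ∝ prior × likelihood. Numerator for B: 0.5·0.195367 = 0.0976834.
Normalizing constant: 0.5·0.0129646 + 0.5·0.195367 = 0.104166.
P(B | observation) = 0.0976834 / 0.104166 = 0.93777.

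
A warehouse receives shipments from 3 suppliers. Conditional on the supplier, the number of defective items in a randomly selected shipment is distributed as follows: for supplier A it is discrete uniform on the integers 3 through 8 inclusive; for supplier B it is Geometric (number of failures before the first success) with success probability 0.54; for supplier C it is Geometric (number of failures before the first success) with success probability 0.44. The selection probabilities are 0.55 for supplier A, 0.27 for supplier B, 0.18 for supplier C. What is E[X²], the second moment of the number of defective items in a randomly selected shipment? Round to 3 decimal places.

19.676

For each component E[X²] = Var + (mean)², giving A: 33.1667; B: 2.30316; C: 4.5124.
Overall E[X²] = 0.55·33.1667 + 0.27·2.30316 + 0.18·4.5124 = 19.6757.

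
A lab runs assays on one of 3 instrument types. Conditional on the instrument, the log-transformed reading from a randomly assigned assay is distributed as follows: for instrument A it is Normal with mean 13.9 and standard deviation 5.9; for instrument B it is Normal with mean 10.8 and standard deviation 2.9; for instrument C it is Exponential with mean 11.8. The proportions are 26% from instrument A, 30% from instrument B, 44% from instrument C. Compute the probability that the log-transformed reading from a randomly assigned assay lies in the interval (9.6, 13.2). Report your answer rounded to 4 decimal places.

0.2454

Conditional on each instrument, P(9.6 < X < 13.2): A: 0.219721; B: 0.456535; C: 0.116555.
By total probability, P(9.6 < X < 13.2) = 0.26·0.219721 + 0.3·0.456535 + 0.44·0.116555 = 0.245372.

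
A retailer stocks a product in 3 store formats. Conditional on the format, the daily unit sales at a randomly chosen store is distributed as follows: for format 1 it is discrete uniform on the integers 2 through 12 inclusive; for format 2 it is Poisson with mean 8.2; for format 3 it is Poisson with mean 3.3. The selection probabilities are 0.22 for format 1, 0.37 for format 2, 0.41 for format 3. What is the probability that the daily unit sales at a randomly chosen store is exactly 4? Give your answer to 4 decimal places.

Conditional on each format, P(X = 4): 1: 0.0909091; 2: 0.0517404; 3: 0.182252.
By total probability, P(X = 4) = 0.22·0.0909091 + 0.37·0.0517404 + 0.41·0.182252 = 0.113867.

0.1139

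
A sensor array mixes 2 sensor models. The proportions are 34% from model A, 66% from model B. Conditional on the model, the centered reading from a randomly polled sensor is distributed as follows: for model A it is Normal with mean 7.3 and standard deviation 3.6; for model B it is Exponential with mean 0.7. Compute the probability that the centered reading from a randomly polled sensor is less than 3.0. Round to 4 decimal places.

Conditional on each model, P(X < 3.0): A: 0.116152; B: 0.986236.
By total probability, P(X < 3.0) = 0.34·0.116152 + 0.66·0.986236 = 0.690408.

0.6904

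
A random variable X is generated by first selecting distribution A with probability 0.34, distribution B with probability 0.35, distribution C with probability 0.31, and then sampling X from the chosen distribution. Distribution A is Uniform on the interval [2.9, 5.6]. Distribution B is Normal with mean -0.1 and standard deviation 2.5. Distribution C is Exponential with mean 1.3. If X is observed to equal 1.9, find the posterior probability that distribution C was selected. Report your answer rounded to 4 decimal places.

0.5769

Likelihoods f(1.9 | ·): A: 0; B: 0.115877; C: 0.178369.
Posterior ∝ prior × likelihood. Numerator for C: 0.31·0.178369 = 0.0552943.
Normalizing constant: 0.34·0 + 0.35·0.115877 + 0.31·0.178369 = 0.0958511.
P(C | observation) = 0.0552943 / 0.0958511 = 0.576877.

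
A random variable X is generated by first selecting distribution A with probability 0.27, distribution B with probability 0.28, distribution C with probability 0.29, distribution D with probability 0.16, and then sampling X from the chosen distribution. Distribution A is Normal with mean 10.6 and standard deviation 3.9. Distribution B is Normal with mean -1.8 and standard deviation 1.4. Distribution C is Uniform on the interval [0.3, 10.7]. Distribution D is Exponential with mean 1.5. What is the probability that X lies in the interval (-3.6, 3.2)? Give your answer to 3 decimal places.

Conditional on each component, P(-3.6 < X < 3.2): A: 0.0287494; B: 0.900551; C: 0.278846; D: 0.881558.
By total probability, P(-3.6 < X < 3.2) = 0.27·0.0287494 + 0.28·0.900551 + 0.29·0.278846 + 0.16·0.881558 = 0.481831.

0.482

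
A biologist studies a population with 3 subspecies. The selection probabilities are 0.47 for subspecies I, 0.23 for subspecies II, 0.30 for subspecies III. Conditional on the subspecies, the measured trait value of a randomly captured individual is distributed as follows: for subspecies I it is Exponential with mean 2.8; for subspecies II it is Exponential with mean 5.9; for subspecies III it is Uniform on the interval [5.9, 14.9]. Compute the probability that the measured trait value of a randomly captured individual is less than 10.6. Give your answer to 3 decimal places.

0.808

Conditional on each subspecies, P(X < 10.6): I: 0.977307; II: 0.83414; III: 0.522222.
By total probability, P(X < 10.6) = 0.47·0.977307 + 0.23·0.83414 + 0.3·0.522222 = 0.807853.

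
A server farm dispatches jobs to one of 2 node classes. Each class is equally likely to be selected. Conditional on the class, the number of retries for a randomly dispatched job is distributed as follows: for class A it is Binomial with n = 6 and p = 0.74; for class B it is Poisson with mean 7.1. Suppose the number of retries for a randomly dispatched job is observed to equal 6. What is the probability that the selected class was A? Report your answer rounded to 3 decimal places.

0.528

Likelihoods P(X=6 | ·): A: 0.164206; B: 0.1468.
Posterior ∝ prior × likelihood. Numerator for A: 0.5·0.164206 = 0.0821032.
Normalizing constant: 0.5·0.164206 + 0.5·0.1468 = 0.155503.
P(A | observation) = 0.0821032 / 0.155503 = 0.527984.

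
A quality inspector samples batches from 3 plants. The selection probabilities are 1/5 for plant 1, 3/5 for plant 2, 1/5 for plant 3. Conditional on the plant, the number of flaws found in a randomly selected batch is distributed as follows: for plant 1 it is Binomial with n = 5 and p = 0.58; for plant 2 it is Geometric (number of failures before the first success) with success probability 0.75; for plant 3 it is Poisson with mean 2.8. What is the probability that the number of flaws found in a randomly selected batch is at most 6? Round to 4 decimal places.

0.9951

Conditional on each plant, P(X ≤ 6): 1: 1; 2: 0.999939; 3: 0.975589.
By total probability, P(X ≤ 6) = 0.2·1 + 0.6·0.999939 + 0.2·0.975589 = 0.995081.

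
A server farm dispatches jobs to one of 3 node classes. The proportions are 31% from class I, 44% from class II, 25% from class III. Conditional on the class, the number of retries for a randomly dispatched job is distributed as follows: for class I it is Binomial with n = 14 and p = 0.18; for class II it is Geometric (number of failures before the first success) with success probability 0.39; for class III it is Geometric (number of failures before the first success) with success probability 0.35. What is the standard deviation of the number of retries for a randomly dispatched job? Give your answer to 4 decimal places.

Per component, I: μ=2.52, E[X²]=8.4168; II: μ=1.5641, E[X²]=6.45694; III: μ=1.85714, E[X²]=8.7551.
E[X] = 0.31·2.52 + 0.44·1.5641 + 0.25·1.85714 = 1.93369.
E[X²] = 0.31·8.4168 + 0.44·6.45694 + 0.25·8.7551 = 7.63904.
Var(X) = E[X²] − (E[X])² = 7.63904 − 3.73916 = 3.89988.
SD(X) = √3.89988 = 1.97481.

1.9748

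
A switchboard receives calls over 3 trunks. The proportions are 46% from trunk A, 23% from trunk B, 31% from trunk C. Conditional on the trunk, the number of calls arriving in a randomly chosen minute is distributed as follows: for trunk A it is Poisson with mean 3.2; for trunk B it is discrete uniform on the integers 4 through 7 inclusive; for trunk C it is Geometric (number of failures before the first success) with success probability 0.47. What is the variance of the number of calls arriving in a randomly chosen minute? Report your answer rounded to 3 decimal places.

5.038

Per component, A: μ=3.2, E[X²]=13.44; B: μ=5.5, E[X²]=31.5; C: μ=1.12766, E[X²]=3.67089.
E[X] = 0.46·3.2 + 0.23·5.5 + 0.31·1.12766 = 3.08657.
E[X²] = 0.46·13.44 + 0.23·31.5 + 0.31·3.67089 = 14.5654.
Var(X) = E[X²] − (E[X])² = 14.5654 − 9.52694 = 5.03843.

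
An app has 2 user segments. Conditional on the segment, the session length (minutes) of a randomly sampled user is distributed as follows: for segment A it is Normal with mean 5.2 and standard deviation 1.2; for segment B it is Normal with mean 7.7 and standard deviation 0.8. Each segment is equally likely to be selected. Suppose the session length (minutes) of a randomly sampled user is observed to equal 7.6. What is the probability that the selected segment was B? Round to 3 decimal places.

Likelihoods f(7.6 | ·): A: 0.0449925; B: 0.494797.
Posterior ∝ prior × likelihood. Numerator for B: 0.5·0.494797 = 0.247399.
Normalizing constant: 0.5·0.0449925 + 0.5·0.494797 = 0.269895.
P(B | observation) = 0.247399 / 0.269895 = 0.916648.

0.917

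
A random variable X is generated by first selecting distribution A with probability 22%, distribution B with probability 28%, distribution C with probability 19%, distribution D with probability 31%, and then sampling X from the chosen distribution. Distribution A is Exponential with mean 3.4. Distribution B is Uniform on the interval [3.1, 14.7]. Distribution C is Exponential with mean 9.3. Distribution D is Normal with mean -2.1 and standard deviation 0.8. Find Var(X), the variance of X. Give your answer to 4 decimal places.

Per component, A: μ=3.4, E[X²]=23.12; B: μ=8.9, E[X²]=90.4233; C: μ=9.3, E[X²]=172.98; D: μ=-2.1, E[X²]=5.05.
E[X] = 0.22·3.4 + 0.28·8.9 + 0.19·9.3 + 0.31·-2.1 = 4.356.
E[X²] = 0.22·23.12 + 0.28·90.4233 + 0.19·172.98 + 0.31·5.05 = 64.8366.
Var(X) = E[X²] − (E[X])² = 64.8366 − 18.9747 = 45.8619.

45.8619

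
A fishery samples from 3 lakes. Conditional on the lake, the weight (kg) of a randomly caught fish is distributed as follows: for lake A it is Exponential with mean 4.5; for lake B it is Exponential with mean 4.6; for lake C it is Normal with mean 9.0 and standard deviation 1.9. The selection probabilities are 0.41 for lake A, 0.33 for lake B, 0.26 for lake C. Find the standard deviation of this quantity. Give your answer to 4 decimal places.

4.4772

Per component, A: μ=4.5, E[X²]=40.5; B: μ=4.6, E[X²]=42.32; C: μ=9, E[X²]=84.61.
E[X] = 0.41·4.5 + 0.33·4.6 + 0.26·9 = 5.703.
E[X²] = 0.41·40.5 + 0.33·42.32 + 0.26·84.61 = 52.5692.
Var(X) = E[X²] − (E[X])² = 52.5692 − 32.5242 = 20.045.
SD(X) = √20.045 = 4.47716.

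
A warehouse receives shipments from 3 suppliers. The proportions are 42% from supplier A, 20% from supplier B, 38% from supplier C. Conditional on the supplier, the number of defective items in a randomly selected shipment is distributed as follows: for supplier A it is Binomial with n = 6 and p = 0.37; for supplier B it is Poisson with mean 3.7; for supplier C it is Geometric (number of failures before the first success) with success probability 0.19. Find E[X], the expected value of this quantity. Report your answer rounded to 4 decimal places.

3.2924

Component means — A: 2.22; B: 3.7; C: 4.26316.
E[X] = 0.42·2.22 + 0.2·3.7 + 0.38·4.26316 = 3.2924.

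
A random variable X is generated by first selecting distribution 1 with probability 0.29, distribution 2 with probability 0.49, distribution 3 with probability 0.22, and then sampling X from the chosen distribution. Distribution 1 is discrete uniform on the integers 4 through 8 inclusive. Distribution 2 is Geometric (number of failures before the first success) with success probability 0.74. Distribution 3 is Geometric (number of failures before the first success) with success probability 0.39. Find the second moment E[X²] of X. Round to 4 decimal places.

12.7337

For each component E[X²] = Var + (mean)², giving 1: 38; 2: 0.598247; 3: 6.45694.
Overall E[X²] = 0.29·38 + 0.49·0.598247 + 0.22·6.45694 = 12.7337.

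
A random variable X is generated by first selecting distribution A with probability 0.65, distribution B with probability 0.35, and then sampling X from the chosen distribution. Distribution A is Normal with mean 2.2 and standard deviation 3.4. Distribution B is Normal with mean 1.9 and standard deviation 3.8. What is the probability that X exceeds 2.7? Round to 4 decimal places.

Conditional on each component, P(X > 2.7): A: 0.441543; B: 0.416628.
By total probability, P(X > 2.7) = 0.65·0.441543 + 0.35·0.416628 = 0.432823.

0.4328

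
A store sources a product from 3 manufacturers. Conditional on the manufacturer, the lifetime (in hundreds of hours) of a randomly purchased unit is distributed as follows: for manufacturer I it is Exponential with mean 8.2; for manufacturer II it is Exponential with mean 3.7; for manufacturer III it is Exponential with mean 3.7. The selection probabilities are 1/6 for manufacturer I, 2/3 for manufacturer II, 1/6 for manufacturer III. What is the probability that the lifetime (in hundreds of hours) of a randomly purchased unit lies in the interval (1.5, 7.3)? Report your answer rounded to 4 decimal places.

Conditional on each manufacturer, P(1.5 < X < 7.3): I: 0.422273; II: 0.527664; III: 0.527664.
By total probability, P(1.5 < X < 7.3) = 0.166667·0.422273 + 0.666667·0.527664 + 0.166667·0.527664 = 0.510099.

0.5101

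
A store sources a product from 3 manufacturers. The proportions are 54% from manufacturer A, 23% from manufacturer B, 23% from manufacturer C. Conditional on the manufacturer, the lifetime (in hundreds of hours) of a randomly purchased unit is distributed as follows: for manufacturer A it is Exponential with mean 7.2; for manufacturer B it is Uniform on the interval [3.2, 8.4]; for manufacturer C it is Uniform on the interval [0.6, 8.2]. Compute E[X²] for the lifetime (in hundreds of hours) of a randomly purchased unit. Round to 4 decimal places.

For each component E[X²] = Var + (mean)², giving A: 103.68; B: 35.8933; C: 24.1733.
Overall E[X²] = 0.54·103.68 + 0.23·35.8933 + 0.23·24.1733 = 69.8025.

69.8025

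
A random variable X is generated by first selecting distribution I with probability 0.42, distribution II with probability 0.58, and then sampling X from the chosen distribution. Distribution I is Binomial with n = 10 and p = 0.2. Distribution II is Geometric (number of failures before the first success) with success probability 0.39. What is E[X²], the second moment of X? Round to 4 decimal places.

6.0970

For each component E[X²] = Var + (mean)², giving I: 5.6; II: 6.45694.
Overall E[X²] = 0.42·5.6 + 0.58·6.45694 = 6.09702.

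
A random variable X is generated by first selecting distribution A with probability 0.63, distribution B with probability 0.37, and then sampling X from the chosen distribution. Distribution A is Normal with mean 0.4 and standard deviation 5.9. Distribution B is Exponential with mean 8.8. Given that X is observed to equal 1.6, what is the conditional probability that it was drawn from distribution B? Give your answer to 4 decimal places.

Likelihoods f(1.6 | ·): A: 0.0662331; B: 0.0947446.
Posterior ∝ prior × likelihood. Numerator for B: 0.37·0.0947446 = 0.0350555.
Normalizing constant: 0.63·0.0662331 + 0.37·0.0947446 = 0.0767824.
P(B | observation) = 0.0350555 / 0.0767824 = 0.456557.

0.4566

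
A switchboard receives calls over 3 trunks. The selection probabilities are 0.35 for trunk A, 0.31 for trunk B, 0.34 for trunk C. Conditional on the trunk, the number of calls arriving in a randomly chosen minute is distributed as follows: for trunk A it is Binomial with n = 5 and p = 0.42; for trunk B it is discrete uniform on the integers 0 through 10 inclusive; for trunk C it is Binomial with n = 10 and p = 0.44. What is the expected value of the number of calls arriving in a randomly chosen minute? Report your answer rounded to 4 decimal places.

3.7810

Component means — A: 2.1; B: 5; C: 4.4.
E[X] = 0.35·2.1 + 0.31·5 + 0.34·4.4 = 3.781.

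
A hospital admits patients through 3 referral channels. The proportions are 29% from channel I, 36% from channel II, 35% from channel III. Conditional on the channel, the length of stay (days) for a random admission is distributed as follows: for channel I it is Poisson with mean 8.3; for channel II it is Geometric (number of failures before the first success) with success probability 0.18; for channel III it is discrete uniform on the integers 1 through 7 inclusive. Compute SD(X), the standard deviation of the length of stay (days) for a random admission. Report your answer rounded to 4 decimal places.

4.0370

Per component, I: μ=8.3, E[X²]=77.19; II: μ=4.55556, E[X²]=46.0617; III: μ=4, E[X²]=20.
E[X] = 0.29·8.3 + 0.36·4.55556 + 0.35·4 = 5.447.
E[X²] = 0.29·77.19 + 0.36·46.0617 + 0.35·20 = 45.9673.
Var(X) = E[X²] − (E[X])² = 45.9673 − 29.6698 = 16.2975.
SD(X) = √16.2975 = 4.03702.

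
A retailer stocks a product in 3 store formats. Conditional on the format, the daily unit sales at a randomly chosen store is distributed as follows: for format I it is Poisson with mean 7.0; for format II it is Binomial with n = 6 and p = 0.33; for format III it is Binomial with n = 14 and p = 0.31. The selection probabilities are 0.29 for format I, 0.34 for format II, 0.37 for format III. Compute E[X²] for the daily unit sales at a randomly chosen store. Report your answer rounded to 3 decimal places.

26.101

For each component E[X²] = Var + (mean)², giving I: 56; II: 5.247; III: 21.8302.
Overall E[X²] = 0.29·56 + 0.34·5.247 + 0.37·21.8302 = 26.1012.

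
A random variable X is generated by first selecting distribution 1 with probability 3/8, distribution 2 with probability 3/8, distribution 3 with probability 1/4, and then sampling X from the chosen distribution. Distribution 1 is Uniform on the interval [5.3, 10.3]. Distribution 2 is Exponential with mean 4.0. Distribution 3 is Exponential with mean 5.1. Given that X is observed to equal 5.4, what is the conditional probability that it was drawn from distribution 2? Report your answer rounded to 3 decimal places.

Likelihoods f(5.4 | ·): 1: 0.2; 2: 0.0648101; 3: 0.0680125.
Posterior ∝ prior × likelihood. Numerator for 2: 0.375·0.0648101 = 0.0243038.
Normalizing constant: 0.375·0.2 + 0.375·0.0648101 + 0.25·0.0680125 = 0.116307.
P(2 | observation) = 0.0243038 / 0.116307 = 0.208962.

0.209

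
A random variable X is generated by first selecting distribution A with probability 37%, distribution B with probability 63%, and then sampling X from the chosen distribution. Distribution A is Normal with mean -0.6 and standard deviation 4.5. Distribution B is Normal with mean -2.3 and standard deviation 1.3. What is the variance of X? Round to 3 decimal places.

9.231

Per component, A: μ=-0.6, E[X²]=20.61; B: μ=-2.3, E[X²]=6.98.
E[X] = 0.37·-0.6 + 0.63·-2.3 = -1.671.
E[X²] = 0.37·20.61 + 0.63·6.98 = 12.0231.
Var(X) = E[X²] − (E[X])² = 12.0231 − 2.79224 = 9.23086.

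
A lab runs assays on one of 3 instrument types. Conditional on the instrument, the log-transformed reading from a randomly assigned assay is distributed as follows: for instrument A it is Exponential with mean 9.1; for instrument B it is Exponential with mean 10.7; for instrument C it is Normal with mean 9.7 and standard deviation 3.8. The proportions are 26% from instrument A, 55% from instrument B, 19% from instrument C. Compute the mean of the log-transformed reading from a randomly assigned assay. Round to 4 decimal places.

Component means — A: 9.1; B: 10.7; C: 9.7.
E[X] = 0.26·9.1 + 0.55·10.7 + 0.19·9.7 = 10.094.

10.0940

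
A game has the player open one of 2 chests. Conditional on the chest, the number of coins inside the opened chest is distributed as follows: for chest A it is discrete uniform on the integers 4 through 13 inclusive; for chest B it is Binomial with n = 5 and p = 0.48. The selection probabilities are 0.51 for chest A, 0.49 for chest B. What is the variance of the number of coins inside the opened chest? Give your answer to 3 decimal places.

14.118

Per component, A: μ=8.5, E[X²]=80.5; B: μ=2.4, E[X²]=7.008.
E[X] = 0.51·8.5 + 0.49·2.4 = 5.511.
E[X²] = 0.51·80.5 + 0.49·7.008 = 44.4889.
Var(X) = E[X²] − (E[X])² = 44.4889 − 30.3711 = 14.1178.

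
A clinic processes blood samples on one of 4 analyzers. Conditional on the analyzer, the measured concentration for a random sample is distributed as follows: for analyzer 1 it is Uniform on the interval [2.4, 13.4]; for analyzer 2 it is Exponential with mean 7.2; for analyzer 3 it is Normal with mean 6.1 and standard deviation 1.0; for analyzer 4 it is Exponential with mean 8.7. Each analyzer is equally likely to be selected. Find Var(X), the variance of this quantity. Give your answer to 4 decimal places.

35.5652

Per component, 1: μ=7.9, E[X²]=72.4933; 2: μ=7.2, E[X²]=103.68; 3: μ=6.1, E[X²]=38.21; 4: μ=8.7, E[X²]=151.38.
E[X] = 0.25·7.9 + 0.25·7.2 + 0.25·6.1 + 0.25·8.7 = 7.475.
E[X²] = 0.25·72.4933 + 0.25·103.68 + 0.25·38.21 + 0.25·151.38 = 91.4408.
Var(X) = E[X²] − (E[X])² = 91.4408 − 55.8756 = 35.5652.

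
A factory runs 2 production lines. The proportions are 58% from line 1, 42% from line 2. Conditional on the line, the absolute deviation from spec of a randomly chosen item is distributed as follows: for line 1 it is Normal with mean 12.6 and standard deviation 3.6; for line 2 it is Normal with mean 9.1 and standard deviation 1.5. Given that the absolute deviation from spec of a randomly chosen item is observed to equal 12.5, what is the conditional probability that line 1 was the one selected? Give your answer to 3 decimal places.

0.882

Likelihoods f(12.5 | ·): 1: 0.110775; 2: 0.0203781.
Posterior ∝ prior × likelihood. Numerator for 1: 0.58·0.110775 = 0.0642492.
Normalizing constant: 0.58·0.110775 + 0.42·0.0203781 = 0.0728081.
P(1 | observation) = 0.0642492 / 0.0728081 = 0.882447.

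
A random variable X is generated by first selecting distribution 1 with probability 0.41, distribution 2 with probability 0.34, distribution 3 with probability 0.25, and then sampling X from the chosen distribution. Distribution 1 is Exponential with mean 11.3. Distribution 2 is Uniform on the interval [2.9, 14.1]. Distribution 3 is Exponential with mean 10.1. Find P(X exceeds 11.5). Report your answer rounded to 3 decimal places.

0.307

Conditional on each component, P(X > 11.5): 1: 0.361426; 2: 0.232143; 3: 0.320263.
By total probability, P(X > 11.5) = 0.41·0.361426 + 0.34·0.232143 + 0.25·0.320263 = 0.307179.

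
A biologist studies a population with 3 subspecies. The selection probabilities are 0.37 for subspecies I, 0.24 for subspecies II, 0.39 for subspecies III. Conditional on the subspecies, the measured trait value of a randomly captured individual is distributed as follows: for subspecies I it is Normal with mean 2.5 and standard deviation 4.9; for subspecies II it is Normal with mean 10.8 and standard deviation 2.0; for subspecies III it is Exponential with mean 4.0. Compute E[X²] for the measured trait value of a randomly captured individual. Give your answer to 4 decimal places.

52.6298

For each component E[X²] = Var + (mean)², giving I: 30.26; II: 120.64; III: 32.
Overall E[X²] = 0.37·30.26 + 0.24·120.64 + 0.39·32 = 52.6298.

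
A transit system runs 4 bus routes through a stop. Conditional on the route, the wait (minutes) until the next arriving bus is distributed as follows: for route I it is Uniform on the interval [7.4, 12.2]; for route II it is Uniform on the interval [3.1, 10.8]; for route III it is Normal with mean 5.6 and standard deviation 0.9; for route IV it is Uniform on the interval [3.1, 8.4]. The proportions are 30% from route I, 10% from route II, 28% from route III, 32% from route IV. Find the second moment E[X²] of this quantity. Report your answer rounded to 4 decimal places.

55.0490

For each component E[X²] = Var + (mean)², giving I: 97.96; II: 53.2433; III: 32.17; IV: 35.4033.
Overall E[X²] = 0.3·97.96 + 0.1·53.2433 + 0.28·32.17 + 0.32·35.4033 = 55.049.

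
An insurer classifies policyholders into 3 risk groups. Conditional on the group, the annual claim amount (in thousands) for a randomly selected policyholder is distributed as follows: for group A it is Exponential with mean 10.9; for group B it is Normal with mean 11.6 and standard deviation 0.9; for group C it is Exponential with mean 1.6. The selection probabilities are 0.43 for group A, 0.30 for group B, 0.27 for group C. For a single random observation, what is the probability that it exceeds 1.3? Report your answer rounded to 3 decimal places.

Conditional on each group, P(X > 1.3): A: 0.887572; B: 1; C: 0.443747.
By total probability, P(X > 1.3) = 0.43·0.887572 + 0.3·1 + 0.27·0.443747 = 0.801468.

0.801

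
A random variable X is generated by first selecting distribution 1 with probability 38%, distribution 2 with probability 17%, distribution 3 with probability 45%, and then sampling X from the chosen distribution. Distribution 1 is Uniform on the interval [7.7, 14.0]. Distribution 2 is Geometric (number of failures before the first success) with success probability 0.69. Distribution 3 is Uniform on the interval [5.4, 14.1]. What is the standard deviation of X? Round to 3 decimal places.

4.245

Per component, 1: μ=10.85, E[X²]=121.03; 2: μ=0.449275, E[X²]=0.852972; 3: μ=9.75, E[X²]=101.37.
E[X] = 0.38·10.85 + 0.17·0.449275 + 0.45·9.75 = 8.58688.
E[X²] = 0.38·121.03 + 0.17·0.852972 + 0.45·101.37 = 91.7529.
Var(X) = E[X²] − (E[X])² = 91.7529 − 73.7345 = 18.0185.
SD(X) = √18.0185 = 4.24481.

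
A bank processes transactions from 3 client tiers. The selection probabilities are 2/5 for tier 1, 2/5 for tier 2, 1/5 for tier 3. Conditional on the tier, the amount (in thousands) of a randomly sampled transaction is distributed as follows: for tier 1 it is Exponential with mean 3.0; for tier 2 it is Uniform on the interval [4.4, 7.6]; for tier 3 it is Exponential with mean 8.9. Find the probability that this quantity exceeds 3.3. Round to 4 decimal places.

0.6712

Conditional on each tier, P(X > 3.3): 1: 0.332871; 2: 1; 3: 0.690191.
By total probability, P(X > 3.3) = 0.4·0.332871 + 0.4·1 + 0.2·0.690191 = 0.671187.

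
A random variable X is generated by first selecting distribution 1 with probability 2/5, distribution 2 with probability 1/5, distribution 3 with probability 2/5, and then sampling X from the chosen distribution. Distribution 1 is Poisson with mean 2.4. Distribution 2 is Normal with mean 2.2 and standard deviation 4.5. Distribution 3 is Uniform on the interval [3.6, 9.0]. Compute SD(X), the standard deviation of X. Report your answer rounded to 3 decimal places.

Per component, 1: μ=2.4, E[X²]=8.16; 2: μ=2.2, E[X²]=25.09; 3: μ=6.3, E[X²]=42.12.
E[X] = 0.4·2.4 + 0.2·2.2 + 0.4·6.3 = 3.92.
E[X²] = 0.4·8.16 + 0.2·25.09 + 0.4·42.12 = 25.13.
Var(X) = E[X²] − (E[X])² = 25.13 − 15.3664 = 9.7636.
SD(X) = √9.7636 = 3.12468.

3.125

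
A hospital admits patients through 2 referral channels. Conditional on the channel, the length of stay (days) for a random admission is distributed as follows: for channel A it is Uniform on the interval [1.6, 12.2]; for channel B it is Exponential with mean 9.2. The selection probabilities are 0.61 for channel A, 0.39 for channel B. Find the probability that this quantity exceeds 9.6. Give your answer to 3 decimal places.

0.287

Conditional on each channel, P(X > 9.6): A: 0.245283; B: 0.352227.
By total probability, P(X > 9.6) = 0.61·0.245283 + 0.39·0.352227 = 0.286991.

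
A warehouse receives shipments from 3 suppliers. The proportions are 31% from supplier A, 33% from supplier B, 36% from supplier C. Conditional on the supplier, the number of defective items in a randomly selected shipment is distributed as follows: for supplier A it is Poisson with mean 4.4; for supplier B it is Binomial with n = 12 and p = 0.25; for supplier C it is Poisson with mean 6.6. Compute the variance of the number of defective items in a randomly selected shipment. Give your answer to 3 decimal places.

Per component, A: μ=4.4, E[X²]=23.76; B: μ=3, E[X²]=11.25; C: μ=6.6, E[X²]=50.16.
E[X] = 0.31·4.4 + 0.33·3 + 0.36·6.6 = 4.73.
E[X²] = 0.31·23.76 + 0.33·11.25 + 0.36·50.16 = 29.1357.
Var(X) = E[X²] − (E[X])² = 29.1357 − 22.3729 = 6.7628.

6.763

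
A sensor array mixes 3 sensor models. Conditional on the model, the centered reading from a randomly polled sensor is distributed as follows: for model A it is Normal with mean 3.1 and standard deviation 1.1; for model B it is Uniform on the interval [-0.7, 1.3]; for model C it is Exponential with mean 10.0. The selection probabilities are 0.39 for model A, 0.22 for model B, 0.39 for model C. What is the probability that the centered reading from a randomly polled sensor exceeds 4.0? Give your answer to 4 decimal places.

0.3420

Conditional on each model, P(X > 4.0): A: 0.206627; B: 0; C: 0.67032.
By total probability, P(X > 4.0) = 0.39·0.206627 + 0.22·0 + 0.39·0.67032 = 0.342009.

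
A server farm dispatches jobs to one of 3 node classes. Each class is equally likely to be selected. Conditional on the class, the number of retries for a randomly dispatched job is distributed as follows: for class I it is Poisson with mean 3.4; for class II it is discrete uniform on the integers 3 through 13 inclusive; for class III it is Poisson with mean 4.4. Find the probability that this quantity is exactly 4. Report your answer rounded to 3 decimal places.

Conditional on each class, P(X = 4): I: 0.185825; II: 0.0909091; III: 0.191736.
By total probability, P(X = 4) = 0.333333·0.185825 + 0.333333·0.0909091 + 0.333333·0.191736 = 0.156157.

0.156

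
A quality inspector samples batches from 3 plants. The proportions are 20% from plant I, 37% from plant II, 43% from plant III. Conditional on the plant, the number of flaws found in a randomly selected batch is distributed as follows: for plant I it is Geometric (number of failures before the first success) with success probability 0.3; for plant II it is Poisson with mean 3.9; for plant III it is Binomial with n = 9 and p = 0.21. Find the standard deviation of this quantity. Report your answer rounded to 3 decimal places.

Per component, I: μ=2.33333, E[X²]=13.2222; II: μ=3.9, E[X²]=19.11; III: μ=1.89, E[X²]=5.0652.
E[X] = 0.2·2.33333 + 0.37·3.9 + 0.43·1.89 = 2.72237.
E[X²] = 0.2·13.2222 + 0.37·19.11 + 0.43·5.0652 = 11.8932.
Var(X) = E[X²] − (E[X])² = 11.8932 − 7.41128 = 4.4819.
SD(X) = √4.4819 = 2.11705.

2.117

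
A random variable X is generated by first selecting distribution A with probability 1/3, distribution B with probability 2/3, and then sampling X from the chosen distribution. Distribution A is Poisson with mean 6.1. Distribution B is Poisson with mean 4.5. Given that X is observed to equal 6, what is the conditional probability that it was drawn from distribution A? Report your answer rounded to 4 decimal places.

0.3851

Likelihoods P(X=6 | ·): A: 0.160491; B: 0.12812.
Posterior ∝ prior × likelihood. Numerator for A: 0.333333·0.160491 = 0.0534969.
Normalizing constant: 0.333333·0.160491 + 0.666667·0.12812 = 0.13891.
P(A | observation) = 0.0534969 / 0.13891 = 0.385118.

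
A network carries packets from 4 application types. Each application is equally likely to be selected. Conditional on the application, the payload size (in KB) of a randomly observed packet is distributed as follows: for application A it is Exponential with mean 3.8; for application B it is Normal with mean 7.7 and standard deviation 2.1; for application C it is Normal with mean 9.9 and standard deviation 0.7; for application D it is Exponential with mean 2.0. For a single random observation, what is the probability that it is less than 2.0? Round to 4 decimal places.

Conditional on each application, P(X < 2.0): A: 0.409222; B: 0.00332094; C: 0; D: 0.632121.
By total probability, P(X < 2.0) = 0.25·0.409222 + 0.25·0.00332094 + 0.25·0 + 0.25·0.632121 = 0.261166.

0.2612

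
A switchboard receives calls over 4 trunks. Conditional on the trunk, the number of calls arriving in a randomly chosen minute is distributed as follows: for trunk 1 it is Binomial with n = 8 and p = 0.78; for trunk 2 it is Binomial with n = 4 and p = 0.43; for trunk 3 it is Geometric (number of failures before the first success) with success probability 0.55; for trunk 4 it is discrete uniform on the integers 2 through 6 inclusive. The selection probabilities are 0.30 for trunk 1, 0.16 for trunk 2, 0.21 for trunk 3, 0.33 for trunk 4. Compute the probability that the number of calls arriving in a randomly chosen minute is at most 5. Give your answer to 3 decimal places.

Conditional on each trunk, P(X ≤ 5): 1: 0.248644; 2: 1; 3: 0.991696; 4: 0.8.
By total probability, P(X ≤ 5) = 0.3·0.248644 + 0.16·1 + 0.21·0.991696 + 0.33·0.8 = 0.706849.

0.707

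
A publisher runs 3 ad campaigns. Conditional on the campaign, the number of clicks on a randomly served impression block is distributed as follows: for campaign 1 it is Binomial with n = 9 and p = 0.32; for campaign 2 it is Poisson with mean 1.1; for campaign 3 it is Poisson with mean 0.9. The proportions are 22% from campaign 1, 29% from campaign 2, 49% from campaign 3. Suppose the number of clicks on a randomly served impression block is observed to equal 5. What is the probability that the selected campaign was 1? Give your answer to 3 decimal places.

Likelihoods P(X=5 | ·): 1: 0.0903974; 2: 0.00446744; 3: 0.00200063.
Posterior ∝ prior × likelihood. Numerator for 1: 0.22·0.0903974 = 0.0198874.
Normalizing constant: 0.22·0.0903974 + 0.29·0.00446744 + 0.49·0.00200063 = 0.0221633.
P(1 | observation) = 0.0198874 / 0.0221633 = 0.897314.

0.897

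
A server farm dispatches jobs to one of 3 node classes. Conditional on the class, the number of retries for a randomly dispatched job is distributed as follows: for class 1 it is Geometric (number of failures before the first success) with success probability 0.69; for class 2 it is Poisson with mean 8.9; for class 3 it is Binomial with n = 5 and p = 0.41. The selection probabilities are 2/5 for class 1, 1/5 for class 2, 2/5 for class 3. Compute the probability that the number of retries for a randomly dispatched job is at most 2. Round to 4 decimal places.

0.6555

Conditional on each class, P(X ≤ 2): 1: 0.970209; 2: 0.00675193; 3: 0.66514.
By total probability, P(X ≤ 2) = 0.4·0.970209 + 0.2·0.00675193 + 0.4·0.66514 = 0.65549.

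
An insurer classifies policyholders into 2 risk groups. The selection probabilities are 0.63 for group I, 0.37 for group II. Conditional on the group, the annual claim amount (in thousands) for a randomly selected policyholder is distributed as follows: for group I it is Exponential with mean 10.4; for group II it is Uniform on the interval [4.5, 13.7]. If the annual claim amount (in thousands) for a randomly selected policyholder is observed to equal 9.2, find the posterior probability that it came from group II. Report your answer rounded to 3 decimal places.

0.617

Likelihoods f(9.2 | ·): I: 0.0396993; II: 0.108696.
Posterior ∝ prior × likelihood. Numerator for II: 0.37·0.108696 = 0.0402174.
Normalizing constant: 0.63·0.0396993 + 0.37·0.108696 = 0.065228.
P(II | observation) = 0.0402174 / 0.065228 = 0.616567.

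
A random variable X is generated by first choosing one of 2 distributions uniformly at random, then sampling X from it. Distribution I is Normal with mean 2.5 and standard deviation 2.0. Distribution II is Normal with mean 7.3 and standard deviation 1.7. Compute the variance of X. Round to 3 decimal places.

Per component, I: μ=2.5, E[X²]=10.25; II: μ=7.3, E[X²]=56.18.
E[X] = 0.5·2.5 + 0.5·7.3 = 4.9.
E[X²] = 0.5·10.25 + 0.5·56.18 = 33.215.
Var(X) = E[X²] − (E[X])² = 33.215 − 24.01 = 9.205.

9.205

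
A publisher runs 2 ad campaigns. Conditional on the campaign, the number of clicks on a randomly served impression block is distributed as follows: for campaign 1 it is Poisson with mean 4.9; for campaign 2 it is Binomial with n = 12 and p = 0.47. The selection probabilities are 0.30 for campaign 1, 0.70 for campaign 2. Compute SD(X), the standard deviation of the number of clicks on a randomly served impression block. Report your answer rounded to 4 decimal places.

Per component, 1: μ=4.9, E[X²]=28.91; 2: μ=5.64, E[X²]=34.7988.
E[X] = 0.3·4.9 + 0.7·5.64 = 5.418.
E[X²] = 0.3·28.91 + 0.7·34.7988 = 33.0322.
Var(X) = E[X²] − (E[X])² = 33.0322 − 29.3547 = 3.67744.
SD(X) = √3.67744 = 1.91766.

1.9177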